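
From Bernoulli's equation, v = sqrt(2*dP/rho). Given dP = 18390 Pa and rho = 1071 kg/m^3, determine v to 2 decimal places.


v = sqrt(2*dP/rho)
v = sqrt(2*18390/1071)
v = sqrt(34.341737)
v = 5.86 m/s


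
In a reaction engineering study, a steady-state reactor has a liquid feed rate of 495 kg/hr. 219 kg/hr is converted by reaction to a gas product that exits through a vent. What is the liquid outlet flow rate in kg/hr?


Steady-state mass balance on the main outlet: F_out = F_in - F_removed
F_out = 495 - 219
F_out = 276 kg/hr


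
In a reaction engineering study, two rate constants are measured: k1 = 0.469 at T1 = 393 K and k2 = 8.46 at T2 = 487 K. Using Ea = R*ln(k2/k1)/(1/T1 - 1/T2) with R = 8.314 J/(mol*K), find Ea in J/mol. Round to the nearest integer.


Ea = R * ln(k2/k1) / (1/T1 - 1/T2)
ln(k2/k1) = ln(8.46/0.469) = 2.8925017
1/T1 - 1/T2 = 1/393 - 1/487 = 0.000491141172
Ea = 8.314 * 2.8925017 / 0.000491141172
Ea = 48964 J/mol


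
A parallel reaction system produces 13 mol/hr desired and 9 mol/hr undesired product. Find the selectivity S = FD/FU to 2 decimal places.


S = desired product rate / undesired product rate
S = 13 / 9
S = 1.44


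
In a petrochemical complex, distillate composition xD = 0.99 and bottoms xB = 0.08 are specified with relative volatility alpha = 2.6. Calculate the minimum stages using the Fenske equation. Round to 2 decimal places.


N_min = ln((xD*(1-xB))/(xB*(1-xD))) / ln(alpha)
Numerator inside ln: 0.9108 / 0.0008 = 1138.5
ln(1138.5) = 7.037467
ln(alpha) = ln(2.6) = 0.955511
N_min = 7.037467 / 0.955511 = 7.37


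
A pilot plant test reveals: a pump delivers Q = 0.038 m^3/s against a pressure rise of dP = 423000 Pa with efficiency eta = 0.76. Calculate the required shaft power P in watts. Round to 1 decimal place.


P = Q * dP / eta
P = 0.038 * 423000 / 0.76
P = 16074.0 / 0.76
P = 21150.0 W


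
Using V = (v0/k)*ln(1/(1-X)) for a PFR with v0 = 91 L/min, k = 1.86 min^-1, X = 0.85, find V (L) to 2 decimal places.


V = (v0/k) * ln(1/(1-X))
V = (91/1.86) * ln(1/(1-0.85))
V = 48.924731 * ln(6.666667)
V = 48.924731 * 1.89712
V = 92.82 L


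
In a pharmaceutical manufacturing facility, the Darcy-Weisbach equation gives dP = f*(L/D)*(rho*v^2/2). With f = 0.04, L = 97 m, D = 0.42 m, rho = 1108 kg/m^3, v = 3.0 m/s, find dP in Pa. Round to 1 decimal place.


dP = f * (L/D) * (rho*v^2/2)
dP = 0.04 * (97/0.42) * (1108*3.0^2/2)
L/D = 230.95238095
rho*v^2/2 = 1108*9.0/2 = 4986.0
dP = 0.04 * 230.95238095 * 4986.0
dP = 46061.1 Pa


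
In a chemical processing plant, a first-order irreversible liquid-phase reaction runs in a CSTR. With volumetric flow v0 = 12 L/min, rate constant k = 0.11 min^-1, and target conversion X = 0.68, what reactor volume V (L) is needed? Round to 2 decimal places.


V = v0 * X / (k * (1 - X))
V = 12 * 0.68 / (0.11 * (1 - 0.68))
V = 8.16 / (0.11 * 0.32)
V = 8.16 / 0.0352
V = 231.82 L


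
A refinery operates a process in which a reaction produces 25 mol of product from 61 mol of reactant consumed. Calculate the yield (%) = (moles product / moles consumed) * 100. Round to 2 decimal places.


Yield = (moles product / moles consumed) * 100%
Yield = (25 / 61) * 100
Yield = 0.4098 * 100
Yield = 40.98%


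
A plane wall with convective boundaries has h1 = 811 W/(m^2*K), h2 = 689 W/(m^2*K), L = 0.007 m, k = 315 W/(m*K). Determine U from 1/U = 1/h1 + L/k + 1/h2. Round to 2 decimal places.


1/U = 1/h1 + L/k + 1/h2
1/U = 1/811 + 0.007/315 + 1/689
1/U = 0.0012330456 + 2.22222e-05 + 0.0014513788
1/U = 0.0027066466
U = 369.46 W/(m^2*K)


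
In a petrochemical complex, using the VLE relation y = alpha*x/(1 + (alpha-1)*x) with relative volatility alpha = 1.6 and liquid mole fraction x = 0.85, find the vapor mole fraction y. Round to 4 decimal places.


y = alpha*x / (1 + (alpha-1)*x)
y = 1.6*0.85 / (1 + (1.6-1)*0.85)
y = 1.36 / (1 + 0.51)
y = 1.36 / 1.51
y = 0.9007


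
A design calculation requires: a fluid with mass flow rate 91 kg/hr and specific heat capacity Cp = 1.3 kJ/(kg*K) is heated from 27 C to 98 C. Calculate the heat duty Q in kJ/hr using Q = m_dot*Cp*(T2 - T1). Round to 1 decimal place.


Q = m_dot * Cp * (T2 - T1)
Q = 91 * 1.3 * (98 - 27)
Q = 91 * 1.3 * 71
Q = 8399.3 kJ/hr


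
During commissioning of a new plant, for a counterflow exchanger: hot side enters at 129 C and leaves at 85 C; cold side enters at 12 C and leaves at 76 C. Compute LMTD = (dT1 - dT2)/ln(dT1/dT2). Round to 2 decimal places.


dT1 = Th_in - Tc_out = 129 - 76 = 53
dT2 = Th_out - Tc_in = 85 - 12 = 73
LMTD = (dT1 - dT2) / ln(dT1/dT2)
LMTD = (53 - 73) / ln(53/73)
LMTD = 62.47 K


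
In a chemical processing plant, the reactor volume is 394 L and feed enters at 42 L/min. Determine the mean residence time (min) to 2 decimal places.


tau = V / v0
tau = 394 / 42
tau = 9.38 min


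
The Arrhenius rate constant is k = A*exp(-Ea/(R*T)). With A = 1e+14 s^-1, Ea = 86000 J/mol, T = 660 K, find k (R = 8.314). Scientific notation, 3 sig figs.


k = A * exp(-Ea/(R*T))
k = 1e+14 * exp(-86000 / (8.314 * 660))
k = 1e+14 * exp(-15.672724)
k = 1.56e+07


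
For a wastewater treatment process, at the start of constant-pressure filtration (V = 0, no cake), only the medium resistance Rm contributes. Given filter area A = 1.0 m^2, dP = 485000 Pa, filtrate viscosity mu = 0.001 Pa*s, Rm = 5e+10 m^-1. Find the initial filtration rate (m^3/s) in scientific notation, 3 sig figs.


rate = A * dP / (mu * Rm)
rate = 1.0 * 485000 / (0.001 * 5e+10)
rate = 485000.0 / 5.000e+07
rate = 9.70e-03 m^3/s


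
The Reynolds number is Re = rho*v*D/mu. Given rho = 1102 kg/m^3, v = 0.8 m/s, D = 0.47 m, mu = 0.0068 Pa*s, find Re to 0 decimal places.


Re = rho * v * D / mu
Re = 1102 * 0.8 * 0.47 / 0.0068
Re = 414.352 / 0.0068
Re = 60934


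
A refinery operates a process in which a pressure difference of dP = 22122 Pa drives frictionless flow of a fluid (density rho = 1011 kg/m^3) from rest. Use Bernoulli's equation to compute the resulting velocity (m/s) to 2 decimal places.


v = sqrt(2*dP/rho)
v = sqrt(2*22122/1011)
v = sqrt(43.762611)
v = 6.62 m/s


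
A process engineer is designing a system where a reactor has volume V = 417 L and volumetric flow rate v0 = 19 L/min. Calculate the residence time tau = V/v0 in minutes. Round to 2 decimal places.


tau = V / v0
tau = 417 / 19
tau = 21.95 min


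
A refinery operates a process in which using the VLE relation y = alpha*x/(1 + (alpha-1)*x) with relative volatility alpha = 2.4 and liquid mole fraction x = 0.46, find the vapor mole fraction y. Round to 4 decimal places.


y = alpha*x / (1 + (alpha-1)*x)
y = 2.4*0.46 / (1 + (2.4-1)*0.46)
y = 1.104 / (1 + 0.644)
y = 1.104 / 1.644
y = 0.6715


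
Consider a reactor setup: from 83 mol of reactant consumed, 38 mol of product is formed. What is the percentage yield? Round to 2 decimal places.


Yield = (moles product / moles consumed) * 100%
Yield = (38 / 83) * 100
Yield = 0.4578 * 100
Yield = 45.78%


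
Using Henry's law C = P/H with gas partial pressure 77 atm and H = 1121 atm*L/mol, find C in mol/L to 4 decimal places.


C = P / H
C = 77 / 1121
C = 0.0687 mol/L


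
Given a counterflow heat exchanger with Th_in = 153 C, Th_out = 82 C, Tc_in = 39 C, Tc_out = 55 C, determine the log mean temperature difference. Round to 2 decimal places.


dT1 = Th_in - Tc_out = 153 - 55 = 98
dT2 = Th_out - Tc_in = 82 - 39 = 43
LMTD = (dT1 - dT2) / ln(dT1/dT2)
LMTD = (98 - 43) / ln(98/43)
LMTD = 66.77 K


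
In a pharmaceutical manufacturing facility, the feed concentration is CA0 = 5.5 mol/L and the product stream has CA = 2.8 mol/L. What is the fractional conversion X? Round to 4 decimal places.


X = (CA0 - CA) / CA0
X = (5.5 - 2.8) / 5.5
X = 2.7 / 5.5
X = 0.4909


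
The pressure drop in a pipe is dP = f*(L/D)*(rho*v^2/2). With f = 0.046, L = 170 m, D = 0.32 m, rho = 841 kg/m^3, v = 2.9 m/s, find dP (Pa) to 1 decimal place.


dP = f * (L/D) * (rho*v^2/2)
dP = 0.046 * (170/0.32) * (841*2.9^2/2)
L/D = 531.25
rho*v^2/2 = 841*8.41/2 = 3536.405
dP = 0.046 * 531.25 * 3536.405
dP = 86420.9 Pa


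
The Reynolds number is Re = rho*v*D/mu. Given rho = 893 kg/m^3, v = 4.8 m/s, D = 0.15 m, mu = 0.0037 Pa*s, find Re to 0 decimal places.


Re = rho * v * D / mu
Re = 893 * 4.8 * 0.15 / 0.0037
Re = 642.96 / 0.0037
Re = 173773


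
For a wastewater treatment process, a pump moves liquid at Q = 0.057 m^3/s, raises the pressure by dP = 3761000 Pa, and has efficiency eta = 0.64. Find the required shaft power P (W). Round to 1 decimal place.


P = Q * dP / eta
P = 0.057 * 3761000 / 0.64
P = 214377.0 / 0.64
P = 334964.1 W


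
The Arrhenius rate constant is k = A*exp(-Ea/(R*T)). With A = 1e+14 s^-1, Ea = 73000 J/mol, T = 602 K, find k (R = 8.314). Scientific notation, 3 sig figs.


k = A * exp(-Ea/(R*T))
k = 1e+14 * exp(-73000 / (8.314 * 602))
k = 1e+14 * exp(-14.585333)
k = 4.63e+07


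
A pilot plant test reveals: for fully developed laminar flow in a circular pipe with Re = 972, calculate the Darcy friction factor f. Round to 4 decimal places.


f = 64 / Re
f = 64 / 972
f = 0.0658


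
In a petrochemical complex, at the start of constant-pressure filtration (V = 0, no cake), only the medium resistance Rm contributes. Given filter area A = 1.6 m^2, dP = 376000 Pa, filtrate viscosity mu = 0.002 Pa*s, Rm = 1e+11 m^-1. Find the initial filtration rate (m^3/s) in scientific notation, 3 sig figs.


rate = A * dP / (mu * Rm)
rate = 1.6 * 376000 / (0.002 * 1e+11)
rate = 601600.0 / 2.000e+08
rate = 3.01e-03 m^3/s


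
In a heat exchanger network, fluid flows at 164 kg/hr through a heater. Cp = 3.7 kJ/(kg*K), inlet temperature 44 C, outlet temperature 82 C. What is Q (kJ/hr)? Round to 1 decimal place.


Q = m_dot * Cp * (T2 - T1)
Q = 164 * 3.7 * (82 - 44)
Q = 164 * 3.7 * 38
Q = 23058.4 kJ/hr


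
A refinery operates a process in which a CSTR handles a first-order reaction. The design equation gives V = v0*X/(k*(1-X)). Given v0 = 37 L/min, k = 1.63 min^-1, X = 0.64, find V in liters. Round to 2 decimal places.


V = v0 * X / (k * (1 - X))
V = 37 * 0.64 / (1.63 * (1 - 0.64))
V = 23.68 / (1.63 * 0.36)
V = 23.68 / 0.5868
V = 40.35 L


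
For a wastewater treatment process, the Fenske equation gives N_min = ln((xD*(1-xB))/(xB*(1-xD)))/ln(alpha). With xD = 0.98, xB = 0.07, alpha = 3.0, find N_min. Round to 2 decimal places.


N_min = ln((xD*(1-xB))/(xB*(1-xD))) / ln(alpha)
Numerator inside ln: 0.9114 / 0.0014 = 651.0
ln(651.0) = 6.47851
ln(alpha) = ln(3.0) = 1.098612
N_min = 6.47851 / 1.098612 = 5.90


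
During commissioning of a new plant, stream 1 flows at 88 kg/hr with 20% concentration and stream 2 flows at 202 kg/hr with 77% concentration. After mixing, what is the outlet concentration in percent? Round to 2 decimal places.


Mass balance on solute: F1*x1 + F2*x2 = F3*x3
F3 = F1 + F2 = 88 + 202 = 290 kg/hr
x3 = (F1*x1 + F2*x2)/F3
x3 = (88*0.2 + 202*0.77) / 290
x3 = 59.70%


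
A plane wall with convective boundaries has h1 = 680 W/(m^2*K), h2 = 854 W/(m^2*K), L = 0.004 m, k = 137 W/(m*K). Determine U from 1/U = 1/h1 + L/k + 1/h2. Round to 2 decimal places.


1/U = 1/h1 + L/k + 1/h2
1/U = 1/680 + 0.004/137 + 1/854
1/U = 0.0014705882 + 2.91971e-05 + 0.0011709602
1/U = 0.0026707455
U = 374.43 W/(m^2*K)


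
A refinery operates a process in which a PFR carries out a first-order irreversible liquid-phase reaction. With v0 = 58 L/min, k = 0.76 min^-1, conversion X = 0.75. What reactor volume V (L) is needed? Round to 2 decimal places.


V = (v0/k) * ln(1/(1-X))
V = (58/0.76) * ln(1/(1-0.75))
V = 76.315789 * ln(4.0)
V = 76.315789 * 1.386294
V = 105.80 L


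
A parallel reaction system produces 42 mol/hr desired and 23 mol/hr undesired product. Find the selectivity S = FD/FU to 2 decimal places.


S = desired product rate / undesired product rate
S = 42 / 23
S = 1.83


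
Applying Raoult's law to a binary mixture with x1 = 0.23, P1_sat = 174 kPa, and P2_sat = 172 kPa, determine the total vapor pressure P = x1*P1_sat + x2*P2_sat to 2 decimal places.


P = x1*P1_sat + x2*P2_sat
x2 = 1 - x1 = 1 - 0.23 = 0.77
P = 0.23*174 + 0.77*172
P = 40.02 + 132.44
P = 172.46 kPa


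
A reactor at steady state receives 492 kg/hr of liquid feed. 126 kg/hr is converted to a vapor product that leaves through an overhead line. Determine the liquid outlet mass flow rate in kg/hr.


Steady-state mass balance on the main outlet: F_out = F_in - F_removed
F_out = 492 - 126
F_out = 366 kg/hr


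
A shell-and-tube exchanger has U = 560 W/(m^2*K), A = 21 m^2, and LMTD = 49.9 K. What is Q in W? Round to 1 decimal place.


Q = U * A * LMTD
Q = 560 * 21 * 49.9
Q = 586824.0 W


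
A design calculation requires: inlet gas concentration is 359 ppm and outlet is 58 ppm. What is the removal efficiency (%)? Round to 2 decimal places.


Efficiency = (G_in - G_out) / G_in * 100%
Efficiency = (359 - 58) / 359 * 100
Efficiency = 301 / 359 * 100
Efficiency = 83.84%


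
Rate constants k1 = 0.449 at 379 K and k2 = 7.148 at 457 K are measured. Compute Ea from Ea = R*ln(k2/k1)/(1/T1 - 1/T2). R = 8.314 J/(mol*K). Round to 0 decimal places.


Ea = R * ln(k2/k1) / (1/T1 - 1/T2)
ln(k2/k1) = ln(7.148/0.449) = 2.767565
1/T1 - 1/T2 = 1/379 - 1/457 = 0.00045033862
Ea = 8.314 * 2.767565 / 0.00045033862
Ea = 51094 J/mol


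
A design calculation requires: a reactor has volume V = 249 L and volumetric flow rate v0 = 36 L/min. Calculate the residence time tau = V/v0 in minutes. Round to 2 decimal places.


tau = V / v0
tau = 249 / 36
tau = 6.92 min


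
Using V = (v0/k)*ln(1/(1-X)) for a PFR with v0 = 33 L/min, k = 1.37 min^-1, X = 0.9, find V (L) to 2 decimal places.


V = (v0/k) * ln(1/(1-X))
V = (33/1.37) * ln(1/(1-0.9))
V = 24.087591 * ln(10.0)
V = 24.087591 * 2.302585
V = 55.46 L


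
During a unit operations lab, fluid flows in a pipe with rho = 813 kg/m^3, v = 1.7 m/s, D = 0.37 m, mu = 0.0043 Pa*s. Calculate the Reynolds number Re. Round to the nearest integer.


Re = rho * v * D / mu
Re = 813 * 1.7 * 0.37 / 0.0043
Re = 511.377 / 0.0043
Re = 118925


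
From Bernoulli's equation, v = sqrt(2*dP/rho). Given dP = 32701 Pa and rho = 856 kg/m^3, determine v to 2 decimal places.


v = sqrt(2*dP/rho)
v = sqrt(2*32701/856)
v = sqrt(76.404206)
v = 8.74 m/s


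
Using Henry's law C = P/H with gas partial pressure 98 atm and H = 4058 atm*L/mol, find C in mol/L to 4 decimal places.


C = P / H
C = 98 / 4058
C = 0.0241 mol/L


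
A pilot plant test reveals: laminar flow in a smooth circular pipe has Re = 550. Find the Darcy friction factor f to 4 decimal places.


f = 64 / Re
f = 64 / 550
f = 0.1164


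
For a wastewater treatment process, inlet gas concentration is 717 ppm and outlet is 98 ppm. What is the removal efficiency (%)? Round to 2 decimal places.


Efficiency = (G_in - G_out) / G_in * 100%
Efficiency = (717 - 98) / 717 * 100
Efficiency = 619 / 717 * 100
Efficiency = 86.33%


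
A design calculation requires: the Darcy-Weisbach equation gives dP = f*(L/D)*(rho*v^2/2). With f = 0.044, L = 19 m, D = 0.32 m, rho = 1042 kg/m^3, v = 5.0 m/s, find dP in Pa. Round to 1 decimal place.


dP = f * (L/D) * (rho*v^2/2)
dP = 0.044 * (19/0.32) * (1042*5.0^2/2)
L/D = 59.375
rho*v^2/2 = 1042*25.0/2 = 13025.0
dP = 0.044 * 59.375 * 13025.0
dP = 34027.8 Pa


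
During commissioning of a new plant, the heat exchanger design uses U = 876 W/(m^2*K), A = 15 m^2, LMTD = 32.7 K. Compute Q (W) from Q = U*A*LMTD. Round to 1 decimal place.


Q = U * A * LMTD
Q = 876 * 15 * 32.7
Q = 429678.0 W


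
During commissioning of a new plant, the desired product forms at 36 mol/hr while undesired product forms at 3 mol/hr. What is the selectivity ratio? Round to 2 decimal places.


S = desired product rate / undesired product rate
S = 36 / 3
S = 12.00


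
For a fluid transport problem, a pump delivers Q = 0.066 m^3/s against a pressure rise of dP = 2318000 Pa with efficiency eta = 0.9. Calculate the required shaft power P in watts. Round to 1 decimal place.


P = Q * dP / eta
P = 0.066 * 2318000 / 0.9
P = 152988.0 / 0.9
P = 169986.7 W


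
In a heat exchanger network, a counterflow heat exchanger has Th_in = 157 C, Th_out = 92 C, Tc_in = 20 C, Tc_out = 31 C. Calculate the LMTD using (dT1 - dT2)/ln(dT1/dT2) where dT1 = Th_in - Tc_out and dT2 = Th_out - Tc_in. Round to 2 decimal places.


dT1 = Th_in - Tc_out = 157 - 31 = 126
dT2 = Th_out - Tc_in = 92 - 20 = 72
LMTD = (dT1 - dT2) / ln(dT1/dT2)
LMTD = (126 - 72) / ln(126/72)
LMTD = 96.49 K


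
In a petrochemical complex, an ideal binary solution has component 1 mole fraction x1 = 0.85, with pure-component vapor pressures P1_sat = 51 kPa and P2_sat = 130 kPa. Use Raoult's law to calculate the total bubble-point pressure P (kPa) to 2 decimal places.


P = x1*P1_sat + x2*P2_sat
x2 = 1 - x1 = 1 - 0.85 = 0.15
P = 0.85*51 + 0.15*130
P = 43.35 + 19.5
P = 62.85 kPa


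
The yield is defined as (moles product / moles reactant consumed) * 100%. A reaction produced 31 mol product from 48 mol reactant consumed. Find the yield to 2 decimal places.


Yield = (moles product / moles consumed) * 100%
Yield = (31 / 48) * 100
Yield = 0.6458 * 100
Yield = 64.58%


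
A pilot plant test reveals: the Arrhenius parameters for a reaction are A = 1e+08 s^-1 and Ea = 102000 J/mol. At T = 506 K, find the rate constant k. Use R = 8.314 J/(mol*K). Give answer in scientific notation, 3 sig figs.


k = A * exp(-Ea/(R*T))
k = 1e+08 * exp(-102000 / (8.314 * 506))
k = 1e+08 * exp(-24.245974)
k = 2.95e-03


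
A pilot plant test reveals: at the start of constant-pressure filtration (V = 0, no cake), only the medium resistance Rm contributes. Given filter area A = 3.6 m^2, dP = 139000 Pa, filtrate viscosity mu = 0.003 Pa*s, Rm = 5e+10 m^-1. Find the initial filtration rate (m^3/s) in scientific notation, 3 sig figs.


rate = A * dP / (mu * Rm)
rate = 3.6 * 139000 / (0.003 * 5e+10)
rate = 500400.0 / 1.500e+08
rate = 3.34e-03 m^3/s


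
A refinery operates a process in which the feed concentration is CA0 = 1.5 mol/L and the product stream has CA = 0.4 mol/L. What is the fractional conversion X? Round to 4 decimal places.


X = (CA0 - CA) / CA0
X = (1.5 - 0.4) / 1.5
X = 1.1 / 1.5
X = 0.7333


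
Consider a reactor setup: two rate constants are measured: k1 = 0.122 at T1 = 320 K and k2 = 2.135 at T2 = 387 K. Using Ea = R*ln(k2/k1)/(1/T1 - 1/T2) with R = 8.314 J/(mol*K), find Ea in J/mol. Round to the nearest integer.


Ea = R * ln(k2/k1) / (1/T1 - 1/T2)
ln(k2/k1) = ln(2.135/0.122) = 2.8622009
1/T1 - 1/T2 = 1/320 - 1/387 = 0.000541020672
Ea = 8.314 * 2.8622009 / 0.000541020672
Ea = 43984 J/mol


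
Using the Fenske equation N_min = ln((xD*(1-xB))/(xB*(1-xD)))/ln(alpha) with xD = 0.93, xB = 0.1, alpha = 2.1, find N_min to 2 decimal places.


N_min = ln((xD*(1-xB))/(xB*(1-xD))) / ln(alpha)
Numerator inside ln: 0.837 / 0.007 = 119.571429
ln(119.571429) = 4.783914
ln(alpha) = ln(2.1) = 0.741937
N_min = 4.783914 / 0.741937 = 6.45


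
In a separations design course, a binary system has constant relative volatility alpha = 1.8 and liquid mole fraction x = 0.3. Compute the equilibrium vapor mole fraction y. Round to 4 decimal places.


y = alpha*x / (1 + (alpha-1)*x)
y = 1.8*0.3 / (1 + (1.8-1)*0.3)
y = 0.54 / (1 + 0.24)
y = 0.54 / 1.24
y = 0.4355


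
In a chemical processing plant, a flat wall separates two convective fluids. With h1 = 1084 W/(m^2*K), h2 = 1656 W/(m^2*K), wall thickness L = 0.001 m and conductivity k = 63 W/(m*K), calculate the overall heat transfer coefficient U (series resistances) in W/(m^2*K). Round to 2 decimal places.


1/U = 1/h1 + L/k + 1/h2
1/U = 1/1084 + 0.001/63 + 1/1656
1/U = 0.0009225092 + 1.5873e-05 + 0.0006038647
1/U = 0.0015422469
U = 648.40 W/(m^2*K)


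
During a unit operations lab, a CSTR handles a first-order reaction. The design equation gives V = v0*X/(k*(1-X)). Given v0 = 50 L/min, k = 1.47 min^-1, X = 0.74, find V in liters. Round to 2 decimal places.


V = v0 * X / (k * (1 - X))
V = 50 * 0.74 / (1.47 * (1 - 0.74))
V = 37.0 / (1.47 * 0.26)
V = 37.0 / 0.3822
V = 96.81 L


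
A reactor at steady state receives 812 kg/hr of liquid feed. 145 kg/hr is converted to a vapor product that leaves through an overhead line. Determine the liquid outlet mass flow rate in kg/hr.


Steady-state mass balance on the main outlet: F_out = F_in - F_removed
F_out = 812 - 145
F_out = 667 kg/hr


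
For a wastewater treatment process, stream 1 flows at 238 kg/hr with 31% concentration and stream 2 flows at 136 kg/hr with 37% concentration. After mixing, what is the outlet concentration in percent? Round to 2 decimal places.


Mass balance on solute: F1*x1 + F2*x2 = F3*x3
F3 = F1 + F2 = 238 + 136 = 374 kg/hr
x3 = (F1*x1 + F2*x2)/F3
x3 = (238*0.31 + 136*0.37) / 374
x3 = 33.18%


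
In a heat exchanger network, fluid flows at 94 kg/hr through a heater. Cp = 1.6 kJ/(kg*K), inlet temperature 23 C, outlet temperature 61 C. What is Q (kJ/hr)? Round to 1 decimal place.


Q = m_dot * Cp * (T2 - T1)
Q = 94 * 1.6 * (61 - 23)
Q = 94 * 1.6 * 38
Q = 5715.2 kJ/hr


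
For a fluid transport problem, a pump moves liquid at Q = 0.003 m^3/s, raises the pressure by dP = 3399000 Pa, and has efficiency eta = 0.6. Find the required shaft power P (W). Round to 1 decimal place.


P = Q * dP / eta
P = 0.003 * 3399000 / 0.6
P = 10197.0 / 0.6
P = 16995.0 W


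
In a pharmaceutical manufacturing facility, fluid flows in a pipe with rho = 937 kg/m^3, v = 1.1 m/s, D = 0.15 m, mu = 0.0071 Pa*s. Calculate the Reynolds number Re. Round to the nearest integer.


Re = rho * v * D / mu
Re = 937 * 1.1 * 0.15 / 0.0071
Re = 154.605 / 0.0071
Re = 21775


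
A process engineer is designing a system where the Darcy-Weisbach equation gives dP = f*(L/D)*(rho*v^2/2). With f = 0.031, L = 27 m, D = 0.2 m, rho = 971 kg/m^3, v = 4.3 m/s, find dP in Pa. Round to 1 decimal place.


dP = f * (L/D) * (rho*v^2/2)
dP = 0.031 * (27/0.2) * (971*4.3^2/2)
L/D = 135.0
rho*v^2/2 = 971*18.49/2 = 8976.895
dP = 0.031 * 135.0 * 8976.895
dP = 37568.3 Pa


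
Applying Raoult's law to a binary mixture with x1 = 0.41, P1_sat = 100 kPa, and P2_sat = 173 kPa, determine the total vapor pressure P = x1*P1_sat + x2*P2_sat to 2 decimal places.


P = x1*P1_sat + x2*P2_sat
x2 = 1 - x1 = 1 - 0.41 = 0.59
P = 0.41*100 + 0.59*173
P = 41.0 + 102.07
P = 143.07 kPa


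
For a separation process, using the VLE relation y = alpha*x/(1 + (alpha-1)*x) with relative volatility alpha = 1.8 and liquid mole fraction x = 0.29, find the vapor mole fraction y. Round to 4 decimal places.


y = alpha*x / (1 + (alpha-1)*x)
y = 1.8*0.29 / (1 + (1.8-1)*0.29)
y = 0.522 / (1 + 0.232)
y = 0.522 / 1.232
y = 0.4237


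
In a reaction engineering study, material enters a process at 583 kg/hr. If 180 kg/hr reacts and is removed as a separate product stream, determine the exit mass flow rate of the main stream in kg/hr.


Steady-state mass balance on the main outlet: F_out = F_in - F_removed
F_out = 583 - 180
F_out = 403 kg/hr


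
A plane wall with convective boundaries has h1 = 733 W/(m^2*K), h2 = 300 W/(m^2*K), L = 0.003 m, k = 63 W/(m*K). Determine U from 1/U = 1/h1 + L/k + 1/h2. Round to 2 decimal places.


1/U = 1/h1 + L/k + 1/h2
1/U = 1/733 + 0.003/63 + 1/300
1/U = 0.0013642565 + 4.7619e-05 + 0.0033333333
1/U = 0.0047452088
U = 210.74 W/(m^2*K)


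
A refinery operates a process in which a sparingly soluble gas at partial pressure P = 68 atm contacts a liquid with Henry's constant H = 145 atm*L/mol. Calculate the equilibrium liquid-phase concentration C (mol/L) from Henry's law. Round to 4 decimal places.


C = P / H
C = 68 / 145
C = 0.4690 mol/L


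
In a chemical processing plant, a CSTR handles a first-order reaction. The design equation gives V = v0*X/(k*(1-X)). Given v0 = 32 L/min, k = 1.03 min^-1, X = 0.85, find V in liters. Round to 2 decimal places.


V = v0 * X / (k * (1 - X))
V = 32 * 0.85 / (1.03 * (1 - 0.85))
V = 27.2 / (1.03 * 0.15)
V = 27.2 / 0.1545
V = 176.05 L


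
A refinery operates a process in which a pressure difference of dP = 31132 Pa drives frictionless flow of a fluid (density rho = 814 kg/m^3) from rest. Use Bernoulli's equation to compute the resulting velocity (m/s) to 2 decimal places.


v = sqrt(2*dP/rho)
v = sqrt(2*31132/814)
v = sqrt(76.4914)
v = 8.75 m/s


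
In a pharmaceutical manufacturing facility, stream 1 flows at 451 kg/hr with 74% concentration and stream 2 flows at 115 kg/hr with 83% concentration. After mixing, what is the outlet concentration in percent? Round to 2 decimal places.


Mass balance on solute: F1*x1 + F2*x2 = F3*x3
F3 = F1 + F2 = 451 + 115 = 566 kg/hr
x3 = (F1*x1 + F2*x2)/F3
x3 = (451*0.74 + 115*0.83) / 566
x3 = 75.83%


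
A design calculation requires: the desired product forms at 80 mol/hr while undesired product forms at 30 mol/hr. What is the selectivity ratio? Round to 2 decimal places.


S = desired product rate / undesired product rate
S = 80 / 30
S = 2.67


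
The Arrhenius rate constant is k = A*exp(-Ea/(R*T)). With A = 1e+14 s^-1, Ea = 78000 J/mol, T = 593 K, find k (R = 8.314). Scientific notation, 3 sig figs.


k = A * exp(-Ea/(R*T))
k = 1e+14 * exp(-78000 / (8.314 * 593))
k = 1e+14 * exp(-15.820853)
k = 1.35e+07


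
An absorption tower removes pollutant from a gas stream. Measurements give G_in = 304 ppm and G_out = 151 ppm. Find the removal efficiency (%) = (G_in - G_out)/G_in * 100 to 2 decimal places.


Efficiency = (G_in - G_out) / G_in * 100%
Efficiency = (304 - 151) / 304 * 100
Efficiency = 153 / 304 * 100
Efficiency = 50.33%


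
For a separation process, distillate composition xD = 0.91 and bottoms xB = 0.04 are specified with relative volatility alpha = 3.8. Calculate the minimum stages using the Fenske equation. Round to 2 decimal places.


N_min = ln((xD*(1-xB))/(xB*(1-xD))) / ln(alpha)
Numerator inside ln: 0.8736 / 0.0036 = 242.666667
ln(242.666667) = 5.491689
ln(alpha) = ln(3.8) = 1.335001
N_min = 5.491689 / 1.335001 = 4.11


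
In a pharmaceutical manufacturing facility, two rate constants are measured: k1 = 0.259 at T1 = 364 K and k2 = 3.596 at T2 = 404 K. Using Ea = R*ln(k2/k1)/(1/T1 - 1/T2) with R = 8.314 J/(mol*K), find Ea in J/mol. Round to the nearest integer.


Ea = R * ln(k2/k1) / (1/T1 - 1/T2)
ln(k2/k1) = ln(3.596/0.259) = 2.6307493
1/T1 - 1/T2 = 1/364 - 1/404 = 0.000272005223
Ea = 8.314 * 2.6307493 / 0.000272005223
Ea = 80410 J/mol


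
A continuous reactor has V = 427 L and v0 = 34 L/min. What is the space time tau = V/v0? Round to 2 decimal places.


tau = V / v0
tau = 427 / 34
tau = 12.56 min


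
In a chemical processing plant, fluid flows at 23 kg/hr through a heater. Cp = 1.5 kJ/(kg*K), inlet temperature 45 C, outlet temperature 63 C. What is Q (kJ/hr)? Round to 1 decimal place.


Q = m_dot * Cp * (T2 - T1)
Q = 23 * 1.5 * (63 - 45)
Q = 23 * 1.5 * 18
Q = 621.0 kJ/hr


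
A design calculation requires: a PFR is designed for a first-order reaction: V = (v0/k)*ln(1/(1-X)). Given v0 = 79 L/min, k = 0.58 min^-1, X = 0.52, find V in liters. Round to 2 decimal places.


V = (v0/k) * ln(1/(1-X))
V = (79/0.58) * ln(1/(1-0.52))
V = 136.206897 * ln(2.083333)
V = 136.206897 * 0.733969
V = 99.97 L


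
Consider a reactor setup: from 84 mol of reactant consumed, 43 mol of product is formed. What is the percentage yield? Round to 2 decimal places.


Yield = (moles product / moles consumed) * 100%
Yield = (43 / 84) * 100
Yield = 0.5119 * 100
Yield = 51.19%


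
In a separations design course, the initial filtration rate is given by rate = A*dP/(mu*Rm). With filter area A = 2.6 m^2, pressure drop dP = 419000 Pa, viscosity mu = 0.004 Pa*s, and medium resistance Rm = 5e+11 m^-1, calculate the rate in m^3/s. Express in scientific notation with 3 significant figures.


rate = A * dP / (mu * Rm)
rate = 2.6 * 419000 / (0.004 * 5e+11)
rate = 1089400.0 / 2.000e+09
rate = 5.45e-04 m^3/s


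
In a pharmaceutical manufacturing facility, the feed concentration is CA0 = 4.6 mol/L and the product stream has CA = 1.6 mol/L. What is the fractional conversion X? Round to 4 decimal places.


X = (CA0 - CA) / CA0
X = (4.6 - 1.6) / 4.6
X = 3.0 / 4.6
X = 0.6522


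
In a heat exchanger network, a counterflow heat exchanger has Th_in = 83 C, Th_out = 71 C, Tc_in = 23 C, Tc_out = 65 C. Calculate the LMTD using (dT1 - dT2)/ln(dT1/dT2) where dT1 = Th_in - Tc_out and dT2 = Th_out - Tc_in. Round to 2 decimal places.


dT1 = Th_in - Tc_out = 83 - 65 = 18
dT2 = Th_out - Tc_in = 71 - 23 = 48
LMTD = (dT1 - dT2) / ln(dT1/dT2)
LMTD = (18 - 48) / ln(18/48)
LMTD = 30.59 K


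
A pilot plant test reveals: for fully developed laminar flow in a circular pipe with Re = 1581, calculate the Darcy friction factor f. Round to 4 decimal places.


f = 64 / Re
f = 64 / 1581
f = 0.0405


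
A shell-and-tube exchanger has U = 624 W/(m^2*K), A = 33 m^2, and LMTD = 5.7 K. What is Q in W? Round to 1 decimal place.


Q = U * A * LMTD
Q = 624 * 33 * 5.7
Q = 117374.4 W


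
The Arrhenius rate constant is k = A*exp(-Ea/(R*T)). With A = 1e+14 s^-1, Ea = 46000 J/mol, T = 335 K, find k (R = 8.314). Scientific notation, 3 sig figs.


k = A * exp(-Ea/(R*T))
k = 1e+14 * exp(-46000 / (8.314 * 335))
k = 1e+14 * exp(-16.515929)
k = 6.72e+06


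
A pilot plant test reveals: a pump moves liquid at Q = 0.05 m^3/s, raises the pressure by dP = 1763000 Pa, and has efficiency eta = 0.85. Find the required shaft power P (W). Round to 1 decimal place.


P = Q * dP / eta
P = 0.05 * 1763000 / 0.85
P = 88150.0 / 0.85
P = 103705.9 W


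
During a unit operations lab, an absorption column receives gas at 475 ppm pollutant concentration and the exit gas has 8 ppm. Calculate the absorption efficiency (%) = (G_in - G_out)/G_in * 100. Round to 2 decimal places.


Efficiency = (G_in - G_out) / G_in * 100%
Efficiency = (475 - 8) / 475 * 100
Efficiency = 467 / 475 * 100
Efficiency = 98.32%


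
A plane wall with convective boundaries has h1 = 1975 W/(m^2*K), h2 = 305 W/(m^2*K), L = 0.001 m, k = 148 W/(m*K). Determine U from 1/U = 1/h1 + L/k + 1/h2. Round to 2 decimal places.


1/U = 1/h1 + L/k + 1/h2
1/U = 1/1975 + 0.001/148 + 1/305
1/U = 0.0005063291 + 6.7568e-06 + 0.0032786885
1/U = 0.0037917744
U = 263.73 W/(m^2*K)


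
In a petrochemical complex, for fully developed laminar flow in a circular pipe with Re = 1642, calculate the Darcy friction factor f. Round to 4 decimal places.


f = 64 / Re
f = 64 / 1642
f = 0.0390


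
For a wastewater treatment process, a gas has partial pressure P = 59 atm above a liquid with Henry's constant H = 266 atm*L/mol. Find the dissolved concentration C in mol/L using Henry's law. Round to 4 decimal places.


C = P / H
C = 59 / 266
C = 0.2218 mol/L


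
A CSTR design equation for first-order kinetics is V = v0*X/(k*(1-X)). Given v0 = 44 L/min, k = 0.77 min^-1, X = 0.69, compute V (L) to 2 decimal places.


V = v0 * X / (k * (1 - X))
V = 44 * 0.69 / (0.77 * (1 - 0.69))
V = 30.36 / (0.77 * 0.31)
V = 30.36 / 0.2387
V = 127.19 L


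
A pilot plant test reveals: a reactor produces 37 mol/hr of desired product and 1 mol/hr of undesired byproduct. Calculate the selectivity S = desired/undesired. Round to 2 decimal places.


S = desired product rate / undesired product rate
S = 37 / 1
S = 37.00


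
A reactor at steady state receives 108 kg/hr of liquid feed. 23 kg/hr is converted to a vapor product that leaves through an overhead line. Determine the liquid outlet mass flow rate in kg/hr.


Steady-state mass balance on the main outlet: F_out = F_in - F_removed
F_out = 108 - 23
F_out = 85 kg/hr


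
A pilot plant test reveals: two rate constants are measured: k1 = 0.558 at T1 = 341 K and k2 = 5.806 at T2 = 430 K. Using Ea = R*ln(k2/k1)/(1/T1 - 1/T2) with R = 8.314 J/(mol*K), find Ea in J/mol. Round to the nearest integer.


Ea = R * ln(k2/k1) / (1/T1 - 1/T2)
ln(k2/k1) = ln(5.806/0.558) = 2.3422882
1/T1 - 1/T2 = 1/341 - 1/430 = 0.000606969924
Ea = 8.314 * 2.3422882 / 0.000606969924
Ea = 32084 J/mol


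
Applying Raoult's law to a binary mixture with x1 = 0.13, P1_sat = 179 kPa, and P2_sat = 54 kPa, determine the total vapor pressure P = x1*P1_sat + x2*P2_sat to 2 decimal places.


P = x1*P1_sat + x2*P2_sat
x2 = 1 - x1 = 1 - 0.13 = 0.87
P = 0.13*179 + 0.87*54
P = 23.27 + 46.98
P = 70.25 kPa


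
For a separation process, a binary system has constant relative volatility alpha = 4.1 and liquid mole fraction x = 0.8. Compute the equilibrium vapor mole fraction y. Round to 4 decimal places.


y = alpha*x / (1 + (alpha-1)*x)
y = 4.1*0.8 / (1 + (4.1-1)*0.8)
y = 3.28 / (1 + 2.48)
y = 3.28 / 3.48
y = 0.9425


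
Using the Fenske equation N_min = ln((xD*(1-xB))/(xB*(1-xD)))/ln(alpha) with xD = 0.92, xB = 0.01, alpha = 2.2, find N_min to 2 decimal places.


N_min = ln((xD*(1-xB))/(xB*(1-xD))) / ln(alpha)
Numerator inside ln: 0.9108 / 0.0008 = 1138.5
ln(1138.5) = 7.037467
ln(alpha) = ln(2.2) = 0.788457
N_min = 7.037467 / 0.788457 = 8.93


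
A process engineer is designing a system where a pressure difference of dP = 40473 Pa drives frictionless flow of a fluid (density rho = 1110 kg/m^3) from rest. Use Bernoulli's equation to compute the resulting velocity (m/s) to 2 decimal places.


v = sqrt(2*dP/rho)
v = sqrt(2*40473/1110)
v = sqrt(72.924324)
v = 8.54 m/s


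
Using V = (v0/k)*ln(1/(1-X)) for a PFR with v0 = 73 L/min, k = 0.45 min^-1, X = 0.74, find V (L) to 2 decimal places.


V = (v0/k) * ln(1/(1-X))
V = (73/0.45) * ln(1/(1-0.74))
V = 162.222222 * ln(3.846154)
V = 162.222222 * 1.347074
V = 218.53 L


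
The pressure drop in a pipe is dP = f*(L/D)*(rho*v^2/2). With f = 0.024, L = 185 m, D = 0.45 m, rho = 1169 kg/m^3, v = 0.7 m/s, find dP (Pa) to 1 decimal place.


dP = f * (L/D) * (rho*v^2/2)
dP = 0.024 * (185/0.45) * (1169*0.7^2/2)
L/D = 411.11111111
rho*v^2/2 = 1169*0.49/2 = 286.405
dP = 0.024 * 411.11111111 * 286.405
dP = 2825.9 Pa


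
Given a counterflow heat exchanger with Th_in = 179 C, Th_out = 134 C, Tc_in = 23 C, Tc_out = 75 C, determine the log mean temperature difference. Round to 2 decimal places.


dT1 = Th_in - Tc_out = 179 - 75 = 104
dT2 = Th_out - Tc_in = 134 - 23 = 111
LMTD = (dT1 - dT2) / ln(dT1/dT2)
LMTD = (104 - 111) / ln(104/111)
LMTD = 107.46 K


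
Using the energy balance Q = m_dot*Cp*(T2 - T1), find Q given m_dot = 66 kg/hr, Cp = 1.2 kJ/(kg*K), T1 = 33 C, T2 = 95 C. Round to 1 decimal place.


Q = m_dot * Cp * (T2 - T1)
Q = 66 * 1.2 * (95 - 33)
Q = 66 * 1.2 * 62
Q = 4910.4 kJ/hr


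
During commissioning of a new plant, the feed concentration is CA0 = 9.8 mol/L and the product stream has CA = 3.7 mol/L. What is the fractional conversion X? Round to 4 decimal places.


X = (CA0 - CA) / CA0
X = (9.8 - 3.7) / 9.8
X = 6.1 / 9.8
X = 0.6224


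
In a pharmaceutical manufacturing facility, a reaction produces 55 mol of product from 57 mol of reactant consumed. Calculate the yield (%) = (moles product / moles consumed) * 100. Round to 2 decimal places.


Yield = (moles product / moles consumed) * 100%
Yield = (55 / 57) * 100
Yield = 0.9649 * 100
Yield = 96.49%


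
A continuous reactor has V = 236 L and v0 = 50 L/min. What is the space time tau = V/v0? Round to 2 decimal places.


tau = V / v0
tau = 236 / 50
tau = 4.72 min


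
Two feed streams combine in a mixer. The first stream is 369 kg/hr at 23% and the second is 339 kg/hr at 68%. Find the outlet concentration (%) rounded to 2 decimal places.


Mass balance on solute: F1*x1 + F2*x2 = F3*x3
F3 = F1 + F2 = 369 + 339 = 708 kg/hr
x3 = (F1*x1 + F2*x2)/F3
x3 = (369*0.23 + 339*0.68) / 708
x3 = 44.55%


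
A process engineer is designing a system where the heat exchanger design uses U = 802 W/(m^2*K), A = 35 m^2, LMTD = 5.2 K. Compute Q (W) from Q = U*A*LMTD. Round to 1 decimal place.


Q = U * A * LMTD
Q = 802 * 35 * 5.2
Q = 145964.0 W


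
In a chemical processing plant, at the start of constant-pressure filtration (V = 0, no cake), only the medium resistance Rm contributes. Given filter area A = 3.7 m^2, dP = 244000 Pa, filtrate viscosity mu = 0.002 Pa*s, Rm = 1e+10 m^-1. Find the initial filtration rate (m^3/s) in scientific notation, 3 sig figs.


rate = A * dP / (mu * Rm)
rate = 3.7 * 244000 / (0.002 * 1e+10)
rate = 902800.0 / 2.000e+07
rate = 4.51e-02 m^3/s


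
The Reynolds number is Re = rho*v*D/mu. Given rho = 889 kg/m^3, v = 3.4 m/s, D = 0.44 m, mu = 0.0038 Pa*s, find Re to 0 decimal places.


Re = rho * v * D / mu
Re = 889 * 3.4 * 0.44 / 0.0038
Re = 1329.944 / 0.0038
Re = 349985


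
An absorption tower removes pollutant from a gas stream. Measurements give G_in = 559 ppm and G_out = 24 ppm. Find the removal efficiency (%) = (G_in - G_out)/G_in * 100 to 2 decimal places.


Efficiency = (G_in - G_out) / G_in * 100%
Efficiency = (559 - 24) / 559 * 100
Efficiency = 535 / 559 * 100
Efficiency = 95.71%


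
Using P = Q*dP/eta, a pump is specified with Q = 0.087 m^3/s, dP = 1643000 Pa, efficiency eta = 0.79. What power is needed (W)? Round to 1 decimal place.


P = Q * dP / eta
P = 0.087 * 1643000 / 0.79
P = 142941.0 / 0.79
P = 180938.0 W


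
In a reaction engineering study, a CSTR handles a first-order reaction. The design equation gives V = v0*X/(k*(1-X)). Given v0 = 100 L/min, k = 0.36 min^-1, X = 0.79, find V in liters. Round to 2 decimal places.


V = v0 * X / (k * (1 - X))
V = 100 * 0.79 / (0.36 * (1 - 0.79))
V = 79.0 / (0.36 * 0.21)
V = 79.0 / 0.0756
V = 1044.97 L


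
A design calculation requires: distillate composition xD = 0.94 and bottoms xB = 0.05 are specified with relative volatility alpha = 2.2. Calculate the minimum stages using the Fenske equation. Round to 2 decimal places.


N_min = ln((xD*(1-xB))/(xB*(1-xD))) / ln(alpha)
Numerator inside ln: 0.893 / 0.003 = 297.666667
ln(297.666667) = 5.695974
ln(alpha) = ln(2.2) = 0.788457
N_min = 5.695974 / 0.788457 = 7.22


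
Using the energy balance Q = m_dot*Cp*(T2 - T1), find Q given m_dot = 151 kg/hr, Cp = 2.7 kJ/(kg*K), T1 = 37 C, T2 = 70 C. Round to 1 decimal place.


Q = m_dot * Cp * (T2 - T1)
Q = 151 * 2.7 * (70 - 37)
Q = 151 * 2.7 * 33
Q = 13454.1 kJ/hr


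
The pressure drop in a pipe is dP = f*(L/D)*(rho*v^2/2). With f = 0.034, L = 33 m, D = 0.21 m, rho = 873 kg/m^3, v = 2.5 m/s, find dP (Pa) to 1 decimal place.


dP = f * (L/D) * (rho*v^2/2)
dP = 0.034 * (33/0.21) * (873*2.5^2/2)
L/D = 157.14285714
rho*v^2/2 = 873*6.25/2 = 2728.125
dP = 0.034 * 157.14285714 * 2728.125
dP = 14576.0 Pa


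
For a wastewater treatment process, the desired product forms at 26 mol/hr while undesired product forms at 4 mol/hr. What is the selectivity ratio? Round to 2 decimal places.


S = desired product rate / undesired product rate
S = 26 / 4
S = 6.50


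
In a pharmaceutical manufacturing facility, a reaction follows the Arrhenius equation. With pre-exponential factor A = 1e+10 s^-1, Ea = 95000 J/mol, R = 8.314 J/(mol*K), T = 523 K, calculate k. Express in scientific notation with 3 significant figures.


k = A * exp(-Ea/(R*T))
k = 1e+10 * exp(-95000 / (8.314 * 523))
k = 1e+10 * exp(-21.848011)
k = 3.25e+00


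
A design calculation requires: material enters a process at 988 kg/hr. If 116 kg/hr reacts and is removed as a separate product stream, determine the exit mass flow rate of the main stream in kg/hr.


Steady-state mass balance on the main outlet: F_out = F_in - F_removed
F_out = 988 - 116
F_out = 872 kg/hr


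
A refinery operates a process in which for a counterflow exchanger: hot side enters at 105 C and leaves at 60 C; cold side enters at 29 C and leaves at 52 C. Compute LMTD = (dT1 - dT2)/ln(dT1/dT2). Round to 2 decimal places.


dT1 = Th_in - Tc_out = 105 - 52 = 53
dT2 = Th_out - Tc_in = 60 - 29 = 31
LMTD = (dT1 - dT2) / ln(dT1/dT2)
LMTD = (53 - 31) / ln(53/31)
LMTD = 41.02 K


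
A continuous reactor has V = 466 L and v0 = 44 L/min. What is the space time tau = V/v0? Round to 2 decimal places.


tau = V / v0
tau = 466 / 44
tau = 10.59 min
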